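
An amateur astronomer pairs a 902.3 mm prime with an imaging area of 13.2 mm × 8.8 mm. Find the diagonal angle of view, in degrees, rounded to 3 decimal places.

1.007°

Sensor diagonal = √(13.2² + 8.8²) = √251.6800 ≈ 15.8644 mm.
Angle of view α = 2·arctan(d/2f) with d = 15.8644 mm and f = 902.3 mm.
d/2f = 0.00879; arctan(0.00879) ≈ 0.5037°, so α ≈ 1.0074°.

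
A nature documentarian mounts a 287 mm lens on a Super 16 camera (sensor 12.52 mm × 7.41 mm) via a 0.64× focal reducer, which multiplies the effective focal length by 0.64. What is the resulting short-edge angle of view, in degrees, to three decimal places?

2.311°

Effective focal length f = 287 × 0.64 = 183.68 mm.
α = 2·arctan(7.41 / (2 × 183.68)) = 2·arctan(0.02017) ≈ 2.3111°.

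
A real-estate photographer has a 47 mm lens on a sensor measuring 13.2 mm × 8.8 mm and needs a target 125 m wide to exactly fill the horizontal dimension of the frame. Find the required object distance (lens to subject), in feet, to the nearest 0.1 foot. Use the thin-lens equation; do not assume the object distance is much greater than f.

W: 125 m = 125000 mm.
Magnification m = w/W = dᵢ/dₒ; combined with 1/f = 1/dₒ + 1/dᵢ this gives dₒ = f·(1 + W/w).
dₒ = 47 mm × (1 + 125000/13.2) = 47 × 9470.6970 ≈ 445122.758 mm = 445122.758/304.8 ft = 1460.38 ft.

1460.4 ft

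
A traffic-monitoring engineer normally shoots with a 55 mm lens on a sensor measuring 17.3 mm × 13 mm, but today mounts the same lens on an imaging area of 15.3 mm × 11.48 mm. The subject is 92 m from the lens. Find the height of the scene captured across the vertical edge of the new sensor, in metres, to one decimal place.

The focal length stays 55 mm; the relevant sensor dimension is now h = 11.48 mm. Object distance dₒ = 92 m = 92000 mm.
Thin-lens field height W = h·(dₒ − f)/f = 11.48 × (92000 − 55)/55 ≈ 19191.429 mm = 19.1914 m.

19.2 m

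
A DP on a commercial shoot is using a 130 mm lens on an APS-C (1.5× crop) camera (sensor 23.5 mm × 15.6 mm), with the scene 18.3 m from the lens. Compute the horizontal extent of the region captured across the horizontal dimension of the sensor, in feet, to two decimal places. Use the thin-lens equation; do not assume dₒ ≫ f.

10.78 ft

dₒ: 18.3 m = 18300 mm.
Similar triangles through the lens centre give W/dₒ = w/dᵢ; with 1/f = 1/dₒ + 1/dᵢ this gives W = w·(dₒ − f)/f.
W = 23.5 mm × (18300 − 130) / 130 = 23.5 × 139.7692 ≈ 3284.577 mm = 3284.577/304.8 ft = 10.7762 ft.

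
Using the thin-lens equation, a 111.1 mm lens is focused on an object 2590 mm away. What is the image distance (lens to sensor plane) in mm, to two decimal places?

1/dᵢ = 1/f − 1/dₒ = 1/111.1 − 1/2590 = 0.0086148 mm⁻¹.
dᵢ = 1/0.0086148 ≈ 116.0793 mm.

116.08 mm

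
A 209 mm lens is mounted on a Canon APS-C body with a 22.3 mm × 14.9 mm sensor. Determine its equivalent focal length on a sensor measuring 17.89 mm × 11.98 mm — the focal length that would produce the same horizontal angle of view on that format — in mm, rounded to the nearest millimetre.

Equal angle of view means equal width/f ratio, so f₂ = f₁ · (width₂/width₁) = 209 × 17.89/22.3.
f₂ = 209 × 0.80224 ≈ 167.669 mm.

168 mm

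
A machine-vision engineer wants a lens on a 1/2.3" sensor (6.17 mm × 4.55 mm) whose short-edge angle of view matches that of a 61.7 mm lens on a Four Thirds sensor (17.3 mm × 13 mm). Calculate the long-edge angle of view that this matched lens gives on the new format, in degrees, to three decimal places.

Equal short-edge AOV ⇒ f₂ = f₁ · 4.55/13 = 61.7 × 0.35000 ≈ 21.5950 mm.
Long-edge AOV on the new format = 2·arctan(6.17 / (2 × 21.5950)) = 2·arctan(0.14286) ≈ 16.2602°.

16.260°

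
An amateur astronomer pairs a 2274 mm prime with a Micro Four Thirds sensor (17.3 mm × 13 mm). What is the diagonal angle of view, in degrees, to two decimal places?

0.55°

Sensor diagonal = √(17.3² + 13²) = √468.2900 ≈ 21.6400 mm.
Angle of view α = 2·arctan(d/2f) with d = 21.6400 mm and f = 2274 mm.
d/2f = 0.00476; arctan(0.00476) ≈ 0.2726°, so α ≈ 0.5452°.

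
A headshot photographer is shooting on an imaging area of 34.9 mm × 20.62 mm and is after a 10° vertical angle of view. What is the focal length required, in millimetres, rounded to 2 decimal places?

117.84 mm

From α = 2·arctan(h/2f) we get f = h / (2·tan(α/2)).
With h = 20.62 mm and α/2 = 5°, tan(α/2) ≈ 0.08749, so f ≈ 20.62 / 0.17498 ≈ 117.8438 mm.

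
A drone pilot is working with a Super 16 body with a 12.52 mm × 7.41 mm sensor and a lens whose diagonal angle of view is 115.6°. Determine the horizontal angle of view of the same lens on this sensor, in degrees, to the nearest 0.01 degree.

Sensor diagonal = √(12.52² + 7.41²) = √211.6585 ≈ 14.5485 mm.
From the diagonal AOV: f = 14.5485 / (2·tan(57.8°)) = 14.5485 / 3.17595 ≈ 4.5808 mm.
Horizontal AOV = 2·arctan(12.52 / (2 × 4.5808)) = 2·arctan(1.36656) ≈ 107.6094°.

107.61°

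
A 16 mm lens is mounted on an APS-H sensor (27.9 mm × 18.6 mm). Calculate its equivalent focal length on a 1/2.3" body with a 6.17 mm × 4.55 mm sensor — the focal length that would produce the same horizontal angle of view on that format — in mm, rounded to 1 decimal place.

3.5 mm

Equal angle of view means equal width/f ratio, so f₂ = f₁ · (width₂/width₁) = 16 × 6.17/27.9.
f₂ = 16 × 0.22115 ≈ 3.538 mm.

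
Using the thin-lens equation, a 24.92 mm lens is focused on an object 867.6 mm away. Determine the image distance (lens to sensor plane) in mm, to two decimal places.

1/dᵢ = 1/f − 1/dₒ = 1/24.92 − 1/867.6 = 0.0389758 mm⁻¹.
dᵢ = 1/0.0389758 ≈ 25.6569 mm.

25.66 mm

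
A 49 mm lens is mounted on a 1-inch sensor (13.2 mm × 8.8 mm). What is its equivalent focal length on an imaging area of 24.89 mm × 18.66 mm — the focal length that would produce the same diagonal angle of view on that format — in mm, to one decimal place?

Sensor diagonal = √(13.2² + 8.8²) = √251.6800 ≈ 15.8644 mm.
Sensor diagonal = √(24.89² + 18.66²) = √967.7077 ≈ 31.1080 mm.
Equal angle of view means equal diagonal/f ratio, so f₂ = f₁ · (diagonal₂/diagonal₁) = 49 × 31.1080/15.8644.
f₂ = 49 × 1.96087 ≈ 96.082 mm.

96.1 mm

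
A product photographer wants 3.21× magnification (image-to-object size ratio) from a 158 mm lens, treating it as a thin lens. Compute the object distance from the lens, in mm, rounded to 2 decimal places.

With m = dᵢ/dₒ and 1/f = 1/dₒ + 1/dᵢ, substituting dᵢ = m·dₒ gives 1/f = (1 + 1/m)/dₒ, hence dₒ = f·(1 + 1/m).
dₒ = 158 × (1 + 1/3.21) = 158 × 1.31153 ≈ 207.221 mm.

207.22 mm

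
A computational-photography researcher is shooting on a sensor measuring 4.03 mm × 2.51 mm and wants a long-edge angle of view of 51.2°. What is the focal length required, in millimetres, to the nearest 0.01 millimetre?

From α = 2·arctan(w/2f) we get f = w / (2·tan(α/2)).
With w = 4.03 mm and α/2 = 25.6°, tan(α/2) ≈ 0.47912, so f ≈ 4.03 / 0.95824 ≈ 4.2056 mm.

4.21 mm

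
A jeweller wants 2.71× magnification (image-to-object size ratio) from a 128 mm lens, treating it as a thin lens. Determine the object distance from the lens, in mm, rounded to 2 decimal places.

175.23 mm

With m = dᵢ/dₒ and 1/f = 1/dₒ + 1/dᵢ, substituting dᵢ = m·dₒ gives 1/f = (1 + 1/m)/dₒ, hence dₒ = f·(1 + 1/m).
dₒ = 128 × (1 + 1/2.71) = 128 × 1.36900 ≈ 175.232 mm.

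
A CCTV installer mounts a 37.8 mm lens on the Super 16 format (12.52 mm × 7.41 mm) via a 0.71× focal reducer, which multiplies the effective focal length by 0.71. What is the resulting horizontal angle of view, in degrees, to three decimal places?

Effective focal length f = 37.8 × 0.71 = 26.838 mm.
α = 2·arctan(12.52 / (2 × 26.838)) = 2·arctan(0.23325) ≈ 26.2591°.

26.259°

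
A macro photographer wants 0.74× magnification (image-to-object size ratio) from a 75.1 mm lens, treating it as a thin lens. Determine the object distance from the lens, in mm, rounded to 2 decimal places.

With m = dᵢ/dₒ and 1/f = 1/dₒ + 1/dᵢ, substituting dᵢ = m·dₒ gives 1/f = (1 + 1/m)/dₒ, hence dₒ = f·(1 + 1/m).
dₒ = 75.1 × (1 + 1/0.74) = 75.1 × 2.35135 ≈ 176.586 mm.

176.59 mm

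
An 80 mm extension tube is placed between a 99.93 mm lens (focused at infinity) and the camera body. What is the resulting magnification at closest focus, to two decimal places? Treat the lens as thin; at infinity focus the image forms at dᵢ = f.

0.80×

The tube moves the image plane from f to f + e, so dᵢ = 99.93 + 80 = 179.93 mm. Focus is achieved when 1/f = 1/dₒ + 1/dᵢ, giving dₒ = 1/(1/f − 1/(f+e)).
Magnification m = dᵢ/dₒ = (f+e)·(1/f − 1/(f+e)) = e/f = 80/99.93 ≈ 0.8006.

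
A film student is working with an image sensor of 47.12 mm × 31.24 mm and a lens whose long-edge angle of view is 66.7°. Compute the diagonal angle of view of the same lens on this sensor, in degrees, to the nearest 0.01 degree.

From the long-edge AOV: f = 47.12 / (2·tan(33.35°)) = 47.12 / 1.31625 ≈ 35.7986 mm.
Sensor diagonal = √(47.12² + 31.24²) = √3196.2320 ≈ 56.5352 mm.
Diagonal AOV = 2·arctan(56.5352 / (2 × 35.7986)) = 2·arctan(0.78963) ≈ 76.5914°.

76.59°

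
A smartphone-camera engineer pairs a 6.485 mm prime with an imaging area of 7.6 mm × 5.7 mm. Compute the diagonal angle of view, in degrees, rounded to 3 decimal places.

72.443°

Sensor diagonal = √(7.6² + 5.7²) = √90.2500 ≈ 9.5000 mm.
Angle of view α = 2·arctan(d/2f) with d = 9.5000 mm and f = 6.485 mm.
d/2f = 0.73246; arctan(0.73246) ≈ 36.2213°, so α ≈ 72.4425°.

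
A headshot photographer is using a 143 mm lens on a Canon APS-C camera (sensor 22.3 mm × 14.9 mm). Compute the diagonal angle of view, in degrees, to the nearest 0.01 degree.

10.71°

Sensor diagonal = √(22.3² + 14.9²) = √719.3000 ≈ 26.8198 mm.
Angle of view α = 2·arctan(d/2f) with d = 26.8198 mm and f = 143 mm.
d/2f = 0.09378; arctan(0.09378) ≈ 5.3573°, so α ≈ 10.7145°.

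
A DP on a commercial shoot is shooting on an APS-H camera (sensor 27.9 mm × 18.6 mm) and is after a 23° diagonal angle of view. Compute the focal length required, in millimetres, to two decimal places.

82.41 mm

Sensor diagonal = √(27.9² + 18.6²) = √1124.3700 ≈ 33.5316 mm.
From α = 2·arctan(d/2f) we get f = d / (2·tan(α/2)).
With d = 33.5316 mm and α/2 = 11.5°, tan(α/2) ≈ 0.20345, so f ≈ 33.5316 / 0.40690 ≈ 82.4066 mm.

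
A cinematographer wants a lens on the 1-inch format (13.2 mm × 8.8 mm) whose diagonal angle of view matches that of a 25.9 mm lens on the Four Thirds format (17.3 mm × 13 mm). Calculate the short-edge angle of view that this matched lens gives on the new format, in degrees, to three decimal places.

Sensor diagonal = √(17.3² + 13²) = √468.2900 ≈ 21.6400 mm.
Sensor diagonal = √(13.2² + 8.8²) = √251.6800 ≈ 15.8644 mm.
Equal diagonal AOV ⇒ f₂ = f₁ · 15.8644/21.6400 = 25.9 × 0.73311 ≈ 18.9875 mm.
Short-edge AOV on the new format = 2·arctan(8.8 / (2 × 18.9875)) = 2·arctan(0.23173) ≈ 26.0940°.

26.094°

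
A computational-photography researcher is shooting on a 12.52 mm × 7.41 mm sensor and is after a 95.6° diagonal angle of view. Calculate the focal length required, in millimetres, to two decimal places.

Sensor diagonal = √(12.52² + 7.41²) = √211.6585 ≈ 14.5485 mm.
From α = 2·arctan(d/2f) we get f = d / (2·tan(α/2)).
With d = 14.5485 mm and α/2 = 47.8°, tan(α/2) ≈ 1.10285, so f ≈ 14.5485 / 2.20569 ≈ 6.5959 mm.

6.60 mm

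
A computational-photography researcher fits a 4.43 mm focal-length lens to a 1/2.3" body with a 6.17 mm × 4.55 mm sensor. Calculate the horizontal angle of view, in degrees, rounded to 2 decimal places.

Angle of view α = 2·arctan(w/2f) with w = 6.17 mm and f = 4.43 mm.
w/2f = 0.69639; arctan(0.69639) ≈ 34.8529°, so α ≈ 69.7058°.

69.71°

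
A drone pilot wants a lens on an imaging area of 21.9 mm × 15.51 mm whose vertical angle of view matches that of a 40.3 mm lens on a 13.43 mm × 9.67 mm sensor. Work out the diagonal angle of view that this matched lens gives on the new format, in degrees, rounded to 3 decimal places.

23.454°

Equal vertical AOV ⇒ f₂ = f₁ · 15.51/9.67 = 40.3 × 1.60393 ≈ 64.6384 mm.
Sensor diagonal = √(21.9² + 15.51²) = √720.1701 ≈ 26.8360 mm.
Diagonal AOV on the new format = 2·arctan(26.8360 / (2 × 64.6384)) = 2·arctan(0.20759) ≈ 23.4544°.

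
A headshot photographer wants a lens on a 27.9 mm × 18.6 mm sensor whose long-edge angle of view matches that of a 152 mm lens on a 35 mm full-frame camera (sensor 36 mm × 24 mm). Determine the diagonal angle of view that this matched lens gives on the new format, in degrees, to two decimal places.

16.20°

Equal long-edge AOV ⇒ f₂ = f₁ · 27.9/36 = 152 × 0.77500 ≈ 117.8000 mm.
Sensor diagonal = √(27.9² + 18.6²) = √1124.3700 ≈ 33.5316 mm.
Diagonal AOV on the new format = 2·arctan(33.5316 / (2 × 117.8000)) = 2·arctan(0.14232) ≈ 16.2004°.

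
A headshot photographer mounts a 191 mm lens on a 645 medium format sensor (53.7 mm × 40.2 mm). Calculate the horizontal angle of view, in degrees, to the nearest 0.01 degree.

Angle of view α = 2·arctan(w/2f) with w = 53.7 mm and f = 191 mm.
w/2f = 0.14058; arctan(0.14058) ≈ 8.0020°, so α ≈ 16.0039°.

16.00°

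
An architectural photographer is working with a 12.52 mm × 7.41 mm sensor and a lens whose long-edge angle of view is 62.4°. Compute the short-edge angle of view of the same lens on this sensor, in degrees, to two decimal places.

From the long-edge AOV: f = 12.52 / (2·tan(31.2°)) = 12.52 / 1.21124 ≈ 10.3365 mm.
Short-edge AOV = 2·arctan(7.41 / (2 × 10.3365)) = 2·arctan(0.35844) ≈ 39.4393°.

39.44°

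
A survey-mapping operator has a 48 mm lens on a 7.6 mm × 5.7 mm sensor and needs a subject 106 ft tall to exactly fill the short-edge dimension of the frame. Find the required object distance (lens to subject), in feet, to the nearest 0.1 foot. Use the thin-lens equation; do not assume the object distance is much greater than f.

W: 106 ft × 304.8 mm/ft = 32308.80 mm.
Magnification m = h/W = dᵢ/dₒ; combined with 1/f = 1/dₒ + 1/dᵢ this gives dₒ = f·(1 + W/h).
dₒ = 48 mm × (1 + 32308.8/5.7) = 48 × 5669.2103 ≈ 272122.097 mm = 272122.097/304.8 ft = 892.789 ft.

892.8 ft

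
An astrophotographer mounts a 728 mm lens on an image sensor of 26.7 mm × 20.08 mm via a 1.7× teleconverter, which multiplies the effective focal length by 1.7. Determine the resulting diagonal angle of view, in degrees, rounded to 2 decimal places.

Effective focal length f = 728 × 1.7 = 1237.6 mm.
Sensor diagonal = √(26.7² + 20.08²) = √1116.0964 ≈ 33.4080 mm.
α = 2·arctan(33.408 / (2 × 1237.6)) = 2·arctan(0.01350) ≈ 1.5466°.

1.55°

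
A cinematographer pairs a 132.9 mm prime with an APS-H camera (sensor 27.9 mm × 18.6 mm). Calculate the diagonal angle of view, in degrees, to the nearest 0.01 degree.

14.38°

Sensor diagonal = √(27.9² + 18.6²) = √1124.3700 ≈ 33.5316 mm.
Angle of view α = 2·arctan(d/2f) with d = 33.5316 mm and f = 132.9 mm.
d/2f = 0.12615; arctan(0.12615) ≈ 7.1901°, so α ≈ 14.3802°.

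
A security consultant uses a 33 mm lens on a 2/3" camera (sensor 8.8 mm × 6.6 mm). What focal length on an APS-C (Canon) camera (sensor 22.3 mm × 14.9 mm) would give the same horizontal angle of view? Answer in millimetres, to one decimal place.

83.6 mm

Equal angle of view means equal width/f ratio, so f₂ = f₁ · (width₂/width₁) = 33 × 22.3/8.8.
f₂ = 33 × 2.53409 ≈ 83.625 mm.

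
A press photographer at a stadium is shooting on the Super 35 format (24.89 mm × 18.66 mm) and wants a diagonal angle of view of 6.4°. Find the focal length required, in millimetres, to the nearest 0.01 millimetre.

Sensor diagonal = √(24.89² + 18.66²) = √967.7077 ≈ 31.1080 mm.
From α = 2·arctan(d/2f) we get f = d / (2·tan(α/2)).
With d = 31.1080 mm and α/2 = 3.2°, tan(α/2) ≈ 0.05591, so f ≈ 31.1080 / 0.11182 ≈ 278.2037 mm.

278.20 mm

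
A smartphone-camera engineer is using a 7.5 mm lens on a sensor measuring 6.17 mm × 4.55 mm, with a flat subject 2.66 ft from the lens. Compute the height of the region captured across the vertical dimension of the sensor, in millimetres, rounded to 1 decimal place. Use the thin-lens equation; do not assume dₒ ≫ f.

487.3 mm

dₒ: 2.66 ft × 304.8 mm/ft = 810.77 mm.
Similar triangles through the lens centre give W/dₒ = h/dᵢ; with 1/f = 1/dₒ + 1/dᵢ this gives W = h·(dₒ − f)/f.
W = 4.55 mm × (810.768 − 7.5) / 7.5 = 4.55 × 107.1024 ≈ 487.316 mm.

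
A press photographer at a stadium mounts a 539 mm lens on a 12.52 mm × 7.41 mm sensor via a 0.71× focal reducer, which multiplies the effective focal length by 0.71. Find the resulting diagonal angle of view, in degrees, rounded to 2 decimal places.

2.18°

Effective focal length f = 539 × 0.71 = 382.69 mm.
Sensor diagonal = √(12.52² + 7.41²) = √211.6585 ≈ 14.5485 mm.
α = 2·arctan(14.548 / (2 × 382.69)) = 2·arctan(0.01901) ≈ 2.1779°.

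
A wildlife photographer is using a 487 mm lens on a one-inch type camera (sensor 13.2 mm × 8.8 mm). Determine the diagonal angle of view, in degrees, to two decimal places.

1.87°

Sensor diagonal = √(13.2² + 8.8²) = √251.6800 ≈ 15.8644 mm.
Angle of view α = 2·arctan(d/2f) with d = 15.8644 mm and f = 487 mm.
d/2f = 0.01629; arctan(0.01629) ≈ 0.9331°, so α ≈ 1.8663°.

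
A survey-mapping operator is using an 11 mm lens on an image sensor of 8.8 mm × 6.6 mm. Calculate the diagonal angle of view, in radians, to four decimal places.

0.9273 rad

Sensor diagonal = √(8.8² + 6.6²) = √121.0000 ≈ 11.0000 mm.
Angle of view α = 2·arctan(d/2f) with d = 11.0000 mm and f = 11 mm.
d/2f = 0.50000; arctan(0.50000) ≈ 0.4636 rad, so α ≈ 0.9273 rad.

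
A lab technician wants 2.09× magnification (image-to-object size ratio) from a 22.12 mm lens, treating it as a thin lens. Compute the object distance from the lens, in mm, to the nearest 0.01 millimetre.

With m = dᵢ/dₒ and 1/f = 1/dₒ + 1/dᵢ, substituting dᵢ = m·dₒ gives 1/f = (1 + 1/m)/dₒ, hence dₒ = f·(1 + 1/m).
dₒ = 22.12 × (1 + 1/2.09) = 22.12 × 1.47847 ≈ 32.704 mm.

32.70 mm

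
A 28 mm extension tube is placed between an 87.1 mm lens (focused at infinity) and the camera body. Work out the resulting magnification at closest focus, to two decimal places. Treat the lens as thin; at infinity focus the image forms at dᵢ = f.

The tube moves the image plane from f to f + e, so dᵢ = 87.1 + 28 = 115.1 mm. Focus is achieved when 1/f = 1/dₒ + 1/dᵢ, giving dₒ = 1/(1/f − 1/(f+e)).
Magnification m = dᵢ/dₒ = (f+e)·(1/f − 1/(f+e)) = e/f = 28/87.1 ≈ 0.3215.

0.32×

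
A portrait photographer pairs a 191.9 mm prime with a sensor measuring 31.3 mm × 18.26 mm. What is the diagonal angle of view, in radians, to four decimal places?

Sensor diagonal = √(31.3² + 18.26²) = √1313.1176 ≈ 36.2370 mm.
Angle of view α = 2·arctan(d/2f) with d = 36.2370 mm and f = 191.9 mm.
d/2f = 0.09442; arctan(0.09442) ≈ 0.0941 rad, so α ≈ 0.1883 rad.

0.1883 rad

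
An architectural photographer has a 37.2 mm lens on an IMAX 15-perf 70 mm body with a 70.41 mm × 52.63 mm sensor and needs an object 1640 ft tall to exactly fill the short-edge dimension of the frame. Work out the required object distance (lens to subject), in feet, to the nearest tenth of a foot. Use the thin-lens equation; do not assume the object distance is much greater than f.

1159.3 ft

W: 1640 ft × 304.8 mm/ft = 499871.98 mm.
Magnification m = h/W = dᵢ/dₒ; combined with 1/f = 1/dₒ + 1/dᵢ this gives dₒ = f·(1 + W/h).
dₒ = 37.2 mm × (1 + 499872/52.63) = 37.2 × 9498.8526 ≈ 353357.318 mm = 353357.318/304.8 ft = 1159.31 ft.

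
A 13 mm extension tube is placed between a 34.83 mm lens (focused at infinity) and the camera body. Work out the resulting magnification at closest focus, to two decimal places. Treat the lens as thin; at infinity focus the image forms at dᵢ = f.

0.37×

The tube moves the image plane from f to f + e, so dᵢ = 34.83 + 13 = 47.83 mm. Focus is achieved when 1/f = 1/dₒ + 1/dᵢ, giving dₒ = 1/(1/f − 1/(f+e)).
Magnification m = dᵢ/dₒ = (f+e)·(1/f − 1/(f+e)) = e/f = 13/34.83 ≈ 0.3732.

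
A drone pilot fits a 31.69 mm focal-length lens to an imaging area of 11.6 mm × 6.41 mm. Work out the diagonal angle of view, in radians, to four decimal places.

0.4123 rad

Sensor diagonal = √(11.6² + 6.41²) = √175.6481 ≈ 13.2532 mm.
Angle of view α = 2·arctan(d/2f) with d = 13.2532 mm and f = 31.69 mm.
d/2f = 0.20911; arctan(0.20911) ≈ 0.2061 rad, so α ≈ 0.4123 rad.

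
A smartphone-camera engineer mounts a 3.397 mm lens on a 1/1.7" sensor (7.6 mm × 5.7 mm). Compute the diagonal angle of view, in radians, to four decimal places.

1.8999 rad

Sensor diagonal = √(7.6² + 5.7²) = √90.2500 ≈ 9.5000 mm.
Angle of view α = 2·arctan(d/2f) with d = 9.5000 mm and f = 3.397 mm.
d/2f = 1.39829; arctan(1.39829) ≈ 0.9500 rad, so α ≈ 1.8999 rad.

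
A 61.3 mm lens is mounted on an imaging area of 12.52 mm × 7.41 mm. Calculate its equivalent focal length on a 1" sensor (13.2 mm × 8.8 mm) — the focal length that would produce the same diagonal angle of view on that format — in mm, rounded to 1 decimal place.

Sensor diagonal = √(12.52² + 7.41²) = √211.6585 ≈ 14.5485 mm.
Sensor diagonal = √(13.2² + 8.8²) = √251.6800 ≈ 15.8644 mm.
Equal angle of view means equal diagonal/f ratio, so f₂ = f₁ · (diagonal₂/diagonal₁) = 61.3 × 15.8644/14.5485.
f₂ = 61.3 × 1.09045 ≈ 66.845 mm.

66.8 mm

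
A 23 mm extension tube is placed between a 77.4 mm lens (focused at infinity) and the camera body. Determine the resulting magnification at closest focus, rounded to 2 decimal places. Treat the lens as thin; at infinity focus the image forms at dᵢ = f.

0.30×

The tube moves the image plane from f to f + e, so dᵢ = 77.4 + 23 = 100.4 mm. Focus is achieved when 1/f = 1/dₒ + 1/dᵢ, giving dₒ = 1/(1/f − 1/(f+e)).
Magnification m = dᵢ/dₒ = (f+e)·(1/f − 1/(f+e)) = e/f = 23/77.4 ≈ 0.2972.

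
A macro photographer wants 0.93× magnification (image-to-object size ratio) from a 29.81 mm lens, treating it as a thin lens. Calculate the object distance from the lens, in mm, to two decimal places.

61.86 mm

With m = dᵢ/dₒ and 1/f = 1/dₒ + 1/dᵢ, substituting dᵢ = m·dₒ gives 1/f = (1 + 1/m)/dₒ, hence dₒ = f·(1 + 1/m).
dₒ = 29.81 × (1 + 1/0.93) = 29.81 × 2.07527 ≈ 61.864 mm.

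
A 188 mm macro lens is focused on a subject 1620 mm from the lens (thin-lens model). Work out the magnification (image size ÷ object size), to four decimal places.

Thin lens: 1/f = 1/dₒ + 1/dᵢ → 1/dᵢ = 1/188 − 1/1620 = 0.0047019 mm⁻¹, so dᵢ ≈ 212.6816 mm.
Magnification m = dᵢ/dₒ = 212.6816/1620 ≈ 0.13128.

0.1313×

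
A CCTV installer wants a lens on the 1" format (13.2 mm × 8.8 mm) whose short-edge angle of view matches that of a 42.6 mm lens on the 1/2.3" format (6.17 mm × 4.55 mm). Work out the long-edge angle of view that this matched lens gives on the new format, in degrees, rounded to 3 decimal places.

Equal short-edge AOV ⇒ f₂ = f₁ · 8.8/4.55 = 42.6 × 1.93407 ≈ 82.3912 mm.
Long-edge AOV on the new format = 2·arctan(13.2 / (2 × 82.3912)) = 2·arctan(0.08011) ≈ 9.1599°.

9.160°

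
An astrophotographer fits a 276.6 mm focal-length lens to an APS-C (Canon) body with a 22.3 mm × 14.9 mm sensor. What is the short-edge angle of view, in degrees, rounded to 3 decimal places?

3.086°

Angle of view α = 2·arctan(h/2f) with h = 14.9 mm and f = 276.6 mm.
h/2f = 0.02693; arctan(0.02693) ≈ 1.5428°, so α ≈ 3.0857°.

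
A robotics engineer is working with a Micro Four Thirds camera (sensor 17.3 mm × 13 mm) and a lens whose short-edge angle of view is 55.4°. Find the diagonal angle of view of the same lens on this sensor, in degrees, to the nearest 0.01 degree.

82.30°

From the short-edge AOV: f = 13 / (2·tan(27.7°)) = 13 / 1.05002 ≈ 12.3807 mm.
Sensor diagonal = √(17.3² + 13²) = √468.2900 ≈ 21.6400 mm.
Diagonal AOV = 2·arctan(21.6400 / (2 × 12.3807)) = 2·arctan(0.87394) ≈ 82.3032°.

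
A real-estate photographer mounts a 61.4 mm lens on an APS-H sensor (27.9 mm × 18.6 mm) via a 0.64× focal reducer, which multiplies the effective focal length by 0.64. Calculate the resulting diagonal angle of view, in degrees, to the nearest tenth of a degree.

46.2°

Effective focal length f = 61.4 × 0.64 = 39.296 mm.
Sensor diagonal = √(27.9² + 18.6²) = √1124.3700 ≈ 33.5316 mm.
α = 2·arctan(33.532 / (2 × 39.296)) = 2·arctan(0.42665) ≈ 46.2115°.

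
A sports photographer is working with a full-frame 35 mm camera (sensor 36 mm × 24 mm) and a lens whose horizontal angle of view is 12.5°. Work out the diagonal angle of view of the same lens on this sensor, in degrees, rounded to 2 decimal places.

From the horizontal AOV: f = 36 / (2·tan(6.25°)) = 36 / 0.21904 ≈ 164.3568 mm.
Sensor diagonal = √(36² + 24²) = √1872.0000 ≈ 43.2666 mm.
Diagonal AOV = 2·arctan(43.2666 / (2 × 164.3568)) = 2·arctan(0.13162) ≈ 14.9968°.

15.00°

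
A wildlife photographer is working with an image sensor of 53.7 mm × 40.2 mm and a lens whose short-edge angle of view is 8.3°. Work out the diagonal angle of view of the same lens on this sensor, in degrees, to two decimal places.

13.81°

From the short-edge AOV: f = 40.2 / (2·tan(4.15°)) = 40.2 / 0.14512 ≈ 277.0194 mm.
Sensor diagonal = √(53.7² + 40.2²) = √4499.7300 ≈ 67.0800 mm.
Diagonal AOV = 2·arctan(67.0800 / (2 × 277.0194)) = 2·arctan(0.12107) ≈ 13.8069°.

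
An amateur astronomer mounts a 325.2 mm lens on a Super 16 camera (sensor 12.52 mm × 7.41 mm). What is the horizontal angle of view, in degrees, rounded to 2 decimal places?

2.21°

Angle of view α = 2·arctan(w/2f) with w = 12.52 mm and f = 325.2 mm.
w/2f = 0.01925; arctan(0.01925) ≈ 1.1028°, so α ≈ 2.2056°.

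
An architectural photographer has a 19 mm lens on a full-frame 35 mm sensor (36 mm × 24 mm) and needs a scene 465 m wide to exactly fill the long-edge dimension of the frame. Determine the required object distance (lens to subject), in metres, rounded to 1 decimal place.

245.4 m

W: 465 m = 465000 mm.
Magnification m = w/W = dᵢ/dₒ; combined with 1/f = 1/dₒ + 1/dᵢ this gives dₒ = f·(1 + W/w).
dₒ = 19 mm × (1 + 465000/36) = 19 × 12917.6667 ≈ 245435.667 mm = 245.436 m.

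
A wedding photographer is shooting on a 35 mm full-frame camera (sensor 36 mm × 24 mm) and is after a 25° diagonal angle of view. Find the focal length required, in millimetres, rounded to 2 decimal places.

Sensor diagonal = √(36² + 24²) = √1872.0000 ≈ 43.2666 mm.
From α = 2·arctan(d/2f) we get f = d / (2·tan(α/2)).
With d = 43.2666 mm and α/2 = 12.5°, tan(α/2) ≈ 0.22169, so f ≈ 43.2666 / 0.44339 ≈ 97.5815 mm.

97.58 mm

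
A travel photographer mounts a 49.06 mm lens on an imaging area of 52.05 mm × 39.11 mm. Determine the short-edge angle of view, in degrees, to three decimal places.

Angle of view α = 2·arctan(h/2f) with h = 39.11 mm and f = 49.06 mm.
h/2f = 0.39859; arctan(0.39859) ≈ 21.7319°, so α ≈ 43.4638°.

43.464°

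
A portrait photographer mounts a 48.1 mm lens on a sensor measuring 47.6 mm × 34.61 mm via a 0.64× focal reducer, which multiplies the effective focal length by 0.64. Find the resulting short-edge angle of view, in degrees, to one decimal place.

58.7°

Effective focal length f = 48.1 × 0.64 = 30.784 mm.
α = 2·arctan(34.61 / (2 × 30.784)) = 2·arctan(0.56214) ≈ 58.6844°.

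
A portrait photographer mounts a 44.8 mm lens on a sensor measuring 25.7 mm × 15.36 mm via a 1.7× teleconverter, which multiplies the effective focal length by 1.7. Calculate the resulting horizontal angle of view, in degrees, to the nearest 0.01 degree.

19.15°

Effective focal length f = 44.8 × 1.7 = 76.16 mm.
α = 2·arctan(25.7 / (2 × 76.16)) = 2·arctan(0.16872) ≈ 19.1539°.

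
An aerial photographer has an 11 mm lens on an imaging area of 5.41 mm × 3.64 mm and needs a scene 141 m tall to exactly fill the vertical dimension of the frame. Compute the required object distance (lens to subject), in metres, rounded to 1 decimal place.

426.1 m

W: 141 m = 141000 mm.
Magnification m = h/W = dᵢ/dₒ; combined with 1/f = 1/dₒ + 1/dᵢ this gives dₒ = f·(1 + W/h).
dₒ = 11 mm × (1 + 141000/3.64) = 11 × 38737.2637 ≈ 426109.901 mm = 426.11 m.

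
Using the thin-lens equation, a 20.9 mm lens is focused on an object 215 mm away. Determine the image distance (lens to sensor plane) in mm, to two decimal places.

1/dᵢ = 1/f − 1/dₒ = 1/20.9 − 1/215 = 0.0431957 mm⁻¹.
dᵢ = 1/0.0431957 ≈ 23.1504 mm.

23.15 mm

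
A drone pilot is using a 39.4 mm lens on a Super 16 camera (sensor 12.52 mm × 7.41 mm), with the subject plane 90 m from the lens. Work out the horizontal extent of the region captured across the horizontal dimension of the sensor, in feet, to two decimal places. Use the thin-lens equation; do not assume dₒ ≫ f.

93.79 ft

dₒ: 90 m = 90000 mm.
Similar triangles through the lens centre give W/dₒ = w/dᵢ; with 1/f = 1/dₒ + 1/dᵢ this gives W = w·(dₒ − f)/f.
W = 12.52 mm × (90000 − 39.4) / 39.4 = 12.52 × 2283.2640 ≈ 28586.465 mm = 28586.465/304.8 ft = 93.7876 ft.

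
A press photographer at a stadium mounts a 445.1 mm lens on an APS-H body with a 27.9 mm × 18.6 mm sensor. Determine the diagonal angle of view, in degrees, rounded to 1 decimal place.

Sensor diagonal = √(27.9² + 18.6²) = √1124.3700 ≈ 33.5316 mm.
Angle of view α = 2·arctan(d/2f) with d = 33.5316 mm and f = 445.1 mm.
d/2f = 0.03767; arctan(0.03767) ≈ 2.1572°, so α ≈ 4.3143°.

4.3°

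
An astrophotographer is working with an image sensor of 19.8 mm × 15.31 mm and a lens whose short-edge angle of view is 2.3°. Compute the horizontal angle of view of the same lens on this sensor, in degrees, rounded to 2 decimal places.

From the short-edge AOV: f = 15.31 / (2·tan(1.15°)) = 15.31 / 0.04015 ≈ 381.3394 mm.
Horizontal AOV = 2·arctan(19.8 / (2 × 381.3394)) = 2·arctan(0.02596) ≈ 2.9743°.

2.97°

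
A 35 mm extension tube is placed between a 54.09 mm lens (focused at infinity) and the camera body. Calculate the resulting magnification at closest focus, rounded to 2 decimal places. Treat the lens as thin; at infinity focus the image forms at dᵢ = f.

0.65×

The tube moves the image plane from f to f + e, so dᵢ = 54.09 + 35 = 89.09 mm. Focus is achieved when 1/f = 1/dₒ + 1/dᵢ, giving dₒ = 1/(1/f − 1/(f+e)).
Magnification m = dᵢ/dₒ = (f+e)·(1/f − 1/(f+e)) = e/f = 35/54.09 ≈ 0.6471.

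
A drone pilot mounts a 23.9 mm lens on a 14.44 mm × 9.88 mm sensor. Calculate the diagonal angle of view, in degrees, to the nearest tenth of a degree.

40.2°

Sensor diagonal = √(14.44² + 9.88²) = √306.1280 ≈ 17.4965 mm.
Angle of view α = 2·arctan(d/2f) with d = 17.4965 mm and f = 23.9 mm.
d/2f = 0.36604; arctan(0.36604) ≈ 20.1044°, so α ≈ 40.2089°.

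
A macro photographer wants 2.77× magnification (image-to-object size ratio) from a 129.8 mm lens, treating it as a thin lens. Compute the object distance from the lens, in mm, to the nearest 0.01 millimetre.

With m = dᵢ/dₒ and 1/f = 1/dₒ + 1/dᵢ, substituting dᵢ = m·dₒ gives 1/f = (1 + 1/m)/dₒ, hence dₒ = f·(1 + 1/m).
dₒ = 129.8 × (1 + 1/2.77) = 129.8 × 1.36101 ≈ 176.659 mm.

176.66 mm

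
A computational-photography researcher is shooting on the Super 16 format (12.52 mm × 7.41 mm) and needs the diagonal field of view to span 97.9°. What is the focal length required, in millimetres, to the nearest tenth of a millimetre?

Sensor diagonal = √(12.52² + 7.41²) = √211.6585 ≈ 14.5485 mm.
From α = 2·arctan(d/2f) we get f = d / (2·tan(α/2)).
With d = 14.5485 mm and α/2 = 48.95°, tan(α/2) ≈ 1.14834, so f ≈ 14.5485 / 2.29669 ≈ 6.3346 mm.

6.3 mm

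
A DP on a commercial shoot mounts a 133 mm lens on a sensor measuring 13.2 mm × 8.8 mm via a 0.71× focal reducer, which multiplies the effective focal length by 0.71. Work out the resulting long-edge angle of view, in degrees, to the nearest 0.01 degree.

Effective focal length f = 133 × 0.71 = 94.43 mm.
α = 2·arctan(13.2 / (2 × 94.43)) = 2·arctan(0.06989) ≈ 7.9961°.

8.00°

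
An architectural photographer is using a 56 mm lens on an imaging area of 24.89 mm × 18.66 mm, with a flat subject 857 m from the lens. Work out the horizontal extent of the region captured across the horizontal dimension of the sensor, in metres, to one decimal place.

380.9 m

dₒ: 857 m = 857000 mm.
Similar triangles through the lens centre give W/dₒ = w/dᵢ; with 1/f = 1/dₒ + 1/dᵢ this gives W = w·(dₒ − f)/f.
W = 24.89 mm × (857000 − 56) / 56 = 24.89 × 15302.5714 ≈ 380881.003 mm = 380.881 m.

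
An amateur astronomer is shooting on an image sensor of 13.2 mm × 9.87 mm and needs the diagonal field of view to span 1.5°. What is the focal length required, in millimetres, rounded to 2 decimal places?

629.53 mm

Sensor diagonal = √(13.2² + 9.87²) = √271.6569 ≈ 16.4820 mm.
From α = 2·arctan(d/2f) we get f = d / (2·tan(α/2)).
With d = 16.4820 mm and α/2 = 0.75°, tan(α/2) ≈ 0.01309, so f ≈ 16.4820 / 0.02618 ≈ 629.5307 mm.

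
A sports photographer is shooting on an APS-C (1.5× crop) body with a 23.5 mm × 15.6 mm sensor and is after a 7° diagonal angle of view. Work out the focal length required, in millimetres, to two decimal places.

230.59 mm

Sensor diagonal = √(23.5² + 15.6²) = √795.6100 ≈ 28.2066 mm.
From α = 2·arctan(d/2f) we get f = d / (2·tan(α/2)).
With d = 28.2066 mm and α/2 = 3.5°, tan(α/2) ≈ 0.06116, so f ≈ 28.2066 / 0.12233 ≈ 230.5866 mm.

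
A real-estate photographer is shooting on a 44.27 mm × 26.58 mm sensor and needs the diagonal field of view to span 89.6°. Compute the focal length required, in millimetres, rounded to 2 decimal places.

Sensor diagonal = √(44.27² + 26.58²) = √2666.3293 ≈ 51.6365 mm.
From α = 2·arctan(d/2f) we get f = d / (2·tan(α/2)).
With d = 51.6365 mm and α/2 = 44.8°, tan(α/2) ≈ 0.99304, so f ≈ 51.6365 / 1.98609 ≈ 25.9991 mm.

26.00 mm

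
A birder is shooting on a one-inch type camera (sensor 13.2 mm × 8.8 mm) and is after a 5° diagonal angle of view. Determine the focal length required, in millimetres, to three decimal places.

Sensor diagonal = √(13.2² + 8.8²) = √251.6800 ≈ 15.8644 mm.
From α = 2·arctan(d/2f) we get f = d / (2·tan(α/2)).
With d = 15.8644 mm and α/2 = 2.5°, tan(α/2) ≈ 0.04366, so f ≈ 15.8644 / 0.08732 ≈ 181.6775 mm.

181.678 mm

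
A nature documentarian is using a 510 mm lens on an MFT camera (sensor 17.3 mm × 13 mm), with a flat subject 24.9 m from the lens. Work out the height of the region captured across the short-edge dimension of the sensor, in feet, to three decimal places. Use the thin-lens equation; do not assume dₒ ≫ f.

dₒ: 24.9 m = 24900 mm.
Similar triangles through the lens centre give W/dₒ = h/dᵢ; with 1/f = 1/dₒ + 1/dᵢ this gives W = h·(dₒ − f)/f.
W = 13 mm × (24900 − 510) / 510 = 13 × 47.8235 ≈ 621.706 mm = 621.706/304.8 ft = 2.03972 ft.

2.040 ft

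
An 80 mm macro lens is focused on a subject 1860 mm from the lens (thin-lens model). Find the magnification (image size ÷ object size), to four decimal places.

Thin lens: 1/f = 1/dₒ + 1/dᵢ → 1/dᵢ = 1/80 − 1/1860 = 0.0119624 mm⁻¹, so dᵢ ≈ 83.5955 mm.
Magnification m = dᵢ/dₒ = 83.5955/1860 ≈ 0.04494.

0.0449×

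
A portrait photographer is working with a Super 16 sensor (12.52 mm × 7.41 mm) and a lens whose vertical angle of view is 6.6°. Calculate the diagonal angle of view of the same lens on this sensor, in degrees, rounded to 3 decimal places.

12.918°

From the vertical AOV: f = 7.41 / (2·tan(3.3°)) = 7.41 / 0.11532 ≈ 64.2564 mm.
Sensor diagonal = √(12.52² + 7.41²) = √211.6585 ≈ 14.5485 mm.
Diagonal AOV = 2·arctan(14.5485 / (2 × 64.2564)) = 2·arctan(0.11321) ≈ 12.9175°.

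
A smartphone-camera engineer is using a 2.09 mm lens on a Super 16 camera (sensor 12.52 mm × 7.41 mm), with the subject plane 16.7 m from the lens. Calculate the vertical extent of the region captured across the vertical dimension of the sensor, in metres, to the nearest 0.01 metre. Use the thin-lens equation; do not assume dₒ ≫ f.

dₒ: 16.7 m = 16700 mm.
Similar triangles through the lens centre give W/dₒ = h/dᵢ; with 1/f = 1/dₒ + 1/dᵢ this gives W = h·(dₒ − f)/f.
W = 7.41 mm × (16700 − 2.09) / 2.09 = 7.41 × 7989.4306 ≈ 59201.681 mm = 59.2017 m.

59.20 m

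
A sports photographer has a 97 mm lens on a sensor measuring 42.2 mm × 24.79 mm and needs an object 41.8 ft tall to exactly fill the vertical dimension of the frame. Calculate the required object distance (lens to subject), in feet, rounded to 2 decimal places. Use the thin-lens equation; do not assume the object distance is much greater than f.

W: 41.8 ft × 304.8 mm/ft = 12740.64 mm.
Magnification m = h/W = dᵢ/dₒ; combined with 1/f = 1/dₒ + 1/dᵢ this gives dₒ = f·(1 + W/h).
dₒ = 97 mm × (1 + 12740.6/24.79) = 97 × 514.9427 ≈ 49949.442 mm = 49949.442/304.8 ft = 163.876 ft.

163.88 ft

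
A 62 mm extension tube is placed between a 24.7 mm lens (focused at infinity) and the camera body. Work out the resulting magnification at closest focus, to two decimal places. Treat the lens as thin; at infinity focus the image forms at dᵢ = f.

The tube moves the image plane from f to f + e, so dᵢ = 24.7 + 62 = 86.7 mm. Focus is achieved when 1/f = 1/dₒ + 1/dᵢ, giving dₒ = 1/(1/f − 1/(f+e)).
Magnification m = dᵢ/dₒ = (f+e)·(1/f − 1/(f+e)) = e/f = 62/24.7 ≈ 2.5101.

2.51×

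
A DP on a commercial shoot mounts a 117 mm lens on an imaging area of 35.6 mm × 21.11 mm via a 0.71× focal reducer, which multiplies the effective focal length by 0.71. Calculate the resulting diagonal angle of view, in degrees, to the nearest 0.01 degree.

Effective focal length f = 117 × 0.71 = 83.07 mm.
Sensor diagonal = √(35.6² + 21.11²) = √1712.9921 ≈ 41.3883 mm.
α = 2·arctan(41.388 / (2 × 83.07)) = 2·arctan(0.24912) ≈ 27.9772°.

27.98°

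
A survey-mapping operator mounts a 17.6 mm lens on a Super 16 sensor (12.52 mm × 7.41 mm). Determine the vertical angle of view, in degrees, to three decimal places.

Angle of view α = 2·arctan(h/2f) with h = 7.41 mm and f = 17.6 mm.
h/2f = 0.21051; arctan(0.21051) ≈ 11.8878°, so α ≈ 23.7757°.

23.776°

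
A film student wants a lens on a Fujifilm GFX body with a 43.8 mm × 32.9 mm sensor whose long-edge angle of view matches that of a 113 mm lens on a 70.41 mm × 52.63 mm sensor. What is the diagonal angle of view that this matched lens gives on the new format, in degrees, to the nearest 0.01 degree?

Equal long-edge AOV ⇒ f₂ = f₁ · 43.8/70.41 = 113 × 0.62207 ≈ 70.2940 mm.
Sensor diagonal = √(43.8² + 32.9²) = √3000.8500 ≈ 54.7800 mm.
Diagonal AOV on the new format = 2·arctan(54.7800 / (2 × 70.2940)) = 2·arctan(0.38965) ≈ 42.5767°.

42.58°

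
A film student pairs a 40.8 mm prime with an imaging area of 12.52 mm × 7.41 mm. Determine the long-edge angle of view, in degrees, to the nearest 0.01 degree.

Angle of view α = 2·arctan(w/2f) with w = 12.52 mm and f = 40.8 mm.
w/2f = 0.15343; arctan(0.15343) ≈ 8.7229°, so α ≈ 17.4459°.

17.45°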